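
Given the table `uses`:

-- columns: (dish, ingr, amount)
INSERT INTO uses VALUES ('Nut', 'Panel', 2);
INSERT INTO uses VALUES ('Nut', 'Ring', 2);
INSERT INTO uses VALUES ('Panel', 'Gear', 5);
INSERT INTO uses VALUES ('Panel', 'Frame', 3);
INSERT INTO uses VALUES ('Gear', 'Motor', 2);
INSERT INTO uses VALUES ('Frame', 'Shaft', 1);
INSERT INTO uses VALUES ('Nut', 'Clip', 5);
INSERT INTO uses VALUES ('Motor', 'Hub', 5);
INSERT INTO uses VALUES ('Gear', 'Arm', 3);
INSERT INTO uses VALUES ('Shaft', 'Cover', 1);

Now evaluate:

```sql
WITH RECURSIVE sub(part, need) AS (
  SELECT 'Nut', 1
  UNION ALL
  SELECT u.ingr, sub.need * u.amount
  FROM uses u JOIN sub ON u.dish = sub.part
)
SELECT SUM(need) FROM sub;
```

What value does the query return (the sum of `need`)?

Base: (Nut, need=1).
Iteration 1: components of {Nut} -> Clip = 1*5 = 5, Panel = 1*2 = 2, Ring = 1*2 = 2.
Iteration 2: components of {Clip,Panel,Ring} -> Frame = 2*3 = 6, Gear = 2*5 = 10.
Iteration 3: components of {Frame,Gear} -> Arm = 10*3 = 30, Motor = 10*2 = 20, Shaft = 6*1 = 6.
Iteration 4: components of {Arm,Motor,Shaft} -> Cover = 6*1 = 6, Hub = 20*5 = 100.
Iteration 5: no further components; recursion stops.
SUM(need) = 1 + 2 + 2 + 5 + 10 + 6 + 20 + 30 + 6 + 100 + 6 = 188.

188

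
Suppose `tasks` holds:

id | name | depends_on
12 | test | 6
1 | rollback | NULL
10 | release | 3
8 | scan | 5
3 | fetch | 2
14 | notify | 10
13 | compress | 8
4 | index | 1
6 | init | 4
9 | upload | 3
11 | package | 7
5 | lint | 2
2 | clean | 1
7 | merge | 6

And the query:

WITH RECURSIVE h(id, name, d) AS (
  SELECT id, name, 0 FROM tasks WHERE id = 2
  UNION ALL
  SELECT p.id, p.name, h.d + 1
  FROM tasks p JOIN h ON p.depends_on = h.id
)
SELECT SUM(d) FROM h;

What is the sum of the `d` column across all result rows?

Base: id=2 (clean) at d 0.
Iteration 1: rows with depends_on in {2} -> fetch (id 3, d 1), lint (id 5, d 1).
Iteration 2: rows with depends_on in {3,5} -> scan (id 8, d 2), upload (id 9, d 2), release (id 10, d 2).
Iteration 3: rows with depends_on in {8,9,10} -> compress (id 13, d 3), notify (id 14, d 3).
Iteration 4: no rows with depends_on in {13,14}; recursion stops.
SUM(d) = 0 + 1 + 1 + 2 + 2 + 2 + 3 + 3 = 14.

14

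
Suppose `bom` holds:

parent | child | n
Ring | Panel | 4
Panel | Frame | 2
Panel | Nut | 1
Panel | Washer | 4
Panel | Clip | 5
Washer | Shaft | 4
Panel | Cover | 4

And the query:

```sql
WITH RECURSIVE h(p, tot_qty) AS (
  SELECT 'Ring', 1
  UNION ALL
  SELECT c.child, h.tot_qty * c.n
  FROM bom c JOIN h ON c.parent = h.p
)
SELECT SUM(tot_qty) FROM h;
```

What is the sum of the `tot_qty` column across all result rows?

133

Base: (Ring, tot_qty=1).
Iteration 1: components of {Ring} -> Panel = 1*4 = 4.
Iteration 2: components of {Panel} -> Clip = 4*5 = 20, Cover = 4*4 = 16, Frame = 4*2 = 8, Nut = 4*1 = 4, Washer = 4*4 = 16.
Iteration 3: components of {Clip,Cover,Frame,Nut,Washer} -> Shaft = 16*4 = 64.
Iteration 4: no further components; recursion stops.
SUM(tot_qty) = 1 + 4 + 8 + 4 + 16 + 20 + 16 + 64 = 133.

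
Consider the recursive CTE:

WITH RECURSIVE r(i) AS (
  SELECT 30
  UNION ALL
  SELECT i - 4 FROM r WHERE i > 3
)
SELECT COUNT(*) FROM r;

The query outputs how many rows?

Base: i=30.
Iteration 1: 30 > 3 holds -> i = 30 - 4 = 26.
Iteration 2: 26 > 3 holds -> i = 26 - 4 = 22.
Iteration 3: 22 > 3 holds -> i = 22 - 4 = 18.
Iteration 4: 18 > 3 holds -> i = 18 - 4 = 14.
Iteration 5: 14 > 3 holds -> i = 14 - 4 = 10.
Iteration 6: 10 > 3 holds -> i = 10 - 4 = 6.
Iteration 7: 6 > 3 holds -> i = 6 - 4 = 2.
Iteration 8: 2 > 3 fails; recursion stops.
Total rows emitted: 8.

8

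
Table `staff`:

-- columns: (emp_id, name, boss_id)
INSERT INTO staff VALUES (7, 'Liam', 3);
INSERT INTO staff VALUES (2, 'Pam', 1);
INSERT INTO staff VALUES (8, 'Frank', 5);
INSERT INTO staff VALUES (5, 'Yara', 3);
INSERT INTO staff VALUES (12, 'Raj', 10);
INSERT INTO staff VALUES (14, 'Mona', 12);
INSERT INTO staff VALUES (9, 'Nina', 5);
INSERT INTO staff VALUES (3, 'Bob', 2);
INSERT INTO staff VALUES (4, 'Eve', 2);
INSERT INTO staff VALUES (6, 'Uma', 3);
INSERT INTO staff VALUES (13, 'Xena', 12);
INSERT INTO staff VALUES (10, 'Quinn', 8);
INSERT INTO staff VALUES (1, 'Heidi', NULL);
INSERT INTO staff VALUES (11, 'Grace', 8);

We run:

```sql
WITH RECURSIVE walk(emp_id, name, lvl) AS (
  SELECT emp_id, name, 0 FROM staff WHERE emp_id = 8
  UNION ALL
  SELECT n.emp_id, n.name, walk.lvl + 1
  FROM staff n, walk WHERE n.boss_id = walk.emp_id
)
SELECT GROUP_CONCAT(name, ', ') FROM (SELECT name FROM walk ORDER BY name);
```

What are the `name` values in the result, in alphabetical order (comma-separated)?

Base: emp_id=8 (Frank) at lvl 0.
Iteration 1: rows with boss_id in {8} -> Quinn (id 10, lvl 1), Grace (id 11, lvl 1).
Iteration 2: rows with boss_id in {10,11} -> Raj (id 12, lvl 2).
Iteration 3: rows with boss_id in {12} -> Xena (id 13, lvl 3), Mona (id 14, lvl 3).
Iteration 4: no rows with boss_id in {13,14}; recursion stops.

Frank, Grace, Mona, Quinn, Raj, Xena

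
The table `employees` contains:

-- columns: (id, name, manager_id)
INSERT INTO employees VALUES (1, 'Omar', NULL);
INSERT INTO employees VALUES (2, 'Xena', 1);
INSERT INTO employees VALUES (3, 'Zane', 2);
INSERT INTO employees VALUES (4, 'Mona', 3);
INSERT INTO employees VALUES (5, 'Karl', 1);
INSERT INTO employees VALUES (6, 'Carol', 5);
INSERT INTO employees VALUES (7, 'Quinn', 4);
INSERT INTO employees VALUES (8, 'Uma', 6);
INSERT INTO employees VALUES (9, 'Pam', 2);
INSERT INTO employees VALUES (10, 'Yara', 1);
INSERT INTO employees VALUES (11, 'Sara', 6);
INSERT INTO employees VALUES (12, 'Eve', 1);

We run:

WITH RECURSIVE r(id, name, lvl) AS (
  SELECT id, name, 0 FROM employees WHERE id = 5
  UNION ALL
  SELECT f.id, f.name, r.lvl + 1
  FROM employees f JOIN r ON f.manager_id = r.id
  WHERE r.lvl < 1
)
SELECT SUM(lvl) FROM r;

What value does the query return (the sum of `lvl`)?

Base: id=5 (Karl) at lvl 0.
Iteration 1: rows with manager_id in {5} -> Carol (id 6, lvl 1).
Iteration 2: lvl < 1 fails for all current rows; recursion stops.
SUM(lvl) = 0 + 1 = 1.

1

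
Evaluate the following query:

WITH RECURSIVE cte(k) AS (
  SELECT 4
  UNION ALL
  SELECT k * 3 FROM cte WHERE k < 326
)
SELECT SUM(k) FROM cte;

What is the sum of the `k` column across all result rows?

Base: k=4.
Iteration 1: 4 < 326 holds -> k = 4 * 3 = 12.
Iteration 2: 12 < 326 holds -> k = 12 * 3 = 36.
Iteration 3: 36 < 326 holds -> k = 36 * 3 = 108.
Iteration 4: 108 < 326 holds -> k = 108 * 3 = 324.
Iteration 5: 324 < 326 holds -> k = 324 * 3 = 972.
Iteration 6: 972 < 326 fails; recursion stops.
SUM(k) = 4 + 12 + 36 + 108 + 324 + 972 = 1456.

1456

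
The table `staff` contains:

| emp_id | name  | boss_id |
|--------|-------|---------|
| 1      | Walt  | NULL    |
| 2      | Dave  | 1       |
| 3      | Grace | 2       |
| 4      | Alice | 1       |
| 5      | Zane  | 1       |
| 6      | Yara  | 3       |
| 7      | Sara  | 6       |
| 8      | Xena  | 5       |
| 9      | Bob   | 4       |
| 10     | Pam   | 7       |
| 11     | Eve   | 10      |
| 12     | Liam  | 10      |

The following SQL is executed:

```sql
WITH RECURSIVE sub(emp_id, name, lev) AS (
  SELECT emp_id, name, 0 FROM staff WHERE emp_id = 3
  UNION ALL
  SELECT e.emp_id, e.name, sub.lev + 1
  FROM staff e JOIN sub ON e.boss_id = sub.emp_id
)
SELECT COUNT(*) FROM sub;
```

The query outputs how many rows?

Base: emp_id=3 (Grace) at lev 0.
Iteration 1: rows with boss_id in {3} -> Yara (id 6, lev 1).
Iteration 2: rows with boss_id in {6} -> Sara (id 7, lev 2).
Iteration 3: rows with boss_id in {7} -> Pam (id 10, lev 3).
Iteration 4: rows with boss_id in {10} -> Eve (id 11, lev 4), Liam (id 12, lev 4).
Iteration 5: no rows with boss_id in {11,12}; recursion stops.
Total rows emitted: 6.

6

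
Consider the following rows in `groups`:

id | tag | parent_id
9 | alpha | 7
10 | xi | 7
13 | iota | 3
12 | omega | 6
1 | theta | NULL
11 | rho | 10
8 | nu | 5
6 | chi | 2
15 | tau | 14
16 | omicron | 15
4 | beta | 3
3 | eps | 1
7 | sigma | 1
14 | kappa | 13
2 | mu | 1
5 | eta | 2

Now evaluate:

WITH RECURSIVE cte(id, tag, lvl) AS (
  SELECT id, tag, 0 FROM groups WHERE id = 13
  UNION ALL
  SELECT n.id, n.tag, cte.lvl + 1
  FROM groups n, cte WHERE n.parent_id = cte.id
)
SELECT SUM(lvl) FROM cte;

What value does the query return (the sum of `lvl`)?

Base: id=13 (iota) at lvl 0.
Iteration 1: rows with parent_id in {13} -> kappa (id 14, lvl 1).
Iteration 2: rows with parent_id in {14} -> tau (id 15, lvl 2).
Iteration 3: rows with parent_id in {15} -> omicron (id 16, lvl 3).
Iteration 4: no rows with parent_id in {16}; recursion stops.
SUM(lvl) = 0 + 1 + 2 + 3 = 6.

6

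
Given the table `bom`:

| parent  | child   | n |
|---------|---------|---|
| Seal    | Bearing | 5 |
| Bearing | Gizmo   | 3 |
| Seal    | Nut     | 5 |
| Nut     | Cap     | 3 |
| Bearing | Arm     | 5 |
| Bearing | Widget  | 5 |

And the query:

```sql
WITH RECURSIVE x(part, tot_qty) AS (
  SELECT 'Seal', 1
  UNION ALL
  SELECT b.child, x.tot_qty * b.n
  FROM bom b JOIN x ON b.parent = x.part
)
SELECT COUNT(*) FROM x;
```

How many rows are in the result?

7

Base: (Seal, tot_qty=1).
Iteration 1: components of {Seal} -> Bearing = 1*5 = 5, Nut = 1*5 = 5.
Iteration 2: components of {Bearing,Nut} -> Arm = 5*5 = 25, Cap = 5*3 = 15, Gizmo = 5*3 = 15, Widget = 5*5 = 25.
Iteration 3: no further components; recursion stops.
Total rows emitted: 7.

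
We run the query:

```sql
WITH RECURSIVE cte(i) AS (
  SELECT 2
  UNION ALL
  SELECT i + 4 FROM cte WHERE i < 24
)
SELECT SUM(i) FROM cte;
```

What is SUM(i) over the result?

Base: i=2.
Iteration 1: 2 < 24 holds -> i = 2 + 4 = 6.
Iteration 2: 6 < 24 holds -> i = 6 + 4 = 10.
Iteration 3: 10 < 24 holds -> i = 10 + 4 = 14.
Iteration 4: 14 < 24 holds -> i = 14 + 4 = 18.
Iteration 5: 18 < 24 holds -> i = 18 + 4 = 22.
Iteration 6: 22 < 24 holds -> i = 22 + 4 = 26.
Iteration 7: 26 < 24 fails; recursion stops.
SUM(i) = 2 + 6 + 10 + 14 + 18 + 22 + 26 = 98.

98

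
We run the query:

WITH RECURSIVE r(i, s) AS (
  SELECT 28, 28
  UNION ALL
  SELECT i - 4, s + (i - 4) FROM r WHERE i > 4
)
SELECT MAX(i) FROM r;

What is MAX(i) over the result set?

28

Base: i=28, s=28.
Iteration 1: 28 > 4 holds -> i = 28 - 4 = 24, s = 28 + 24 = 52.
Iteration 2: 24 > 4 holds -> i = 24 - 4 = 20, s = 52 + 20 = 72.
Iteration 3: 20 > 4 holds -> i = 20 - 4 = 16, s = 72 + 16 = 88.
Iteration 4: 16 > 4 holds -> i = 16 - 4 = 12, s = 88 + 12 = 100.
Iteration 5: 12 > 4 holds -> i = 12 - 4 = 8, s = 100 + 8 = 108.
Iteration 6: 8 > 4 holds -> i = 8 - 4 = 4, s = 108 + 4 = 112.
Iteration 7: 4 > 4 fails; recursion stops.
i values: 28, 24, 20, 16, 12, 8, 4; the maximum is 28.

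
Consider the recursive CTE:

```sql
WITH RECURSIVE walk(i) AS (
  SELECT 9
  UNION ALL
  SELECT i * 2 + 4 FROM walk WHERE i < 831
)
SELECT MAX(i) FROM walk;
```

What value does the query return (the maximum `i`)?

Base: i=9.
Iteration 1: 9 < 831 holds -> i = 9 * 2 + 4 = 22.
Iteration 2: 22 < 831 holds -> i = 22 * 2 + 4 = 48.
Iteration 3: 48 < 831 holds -> i = 48 * 2 + 4 = 100.
Iteration 4: 100 < 831 holds -> i = 100 * 2 + 4 = 204.
Iteration 5: 204 < 831 holds -> i = 204 * 2 + 4 = 412.
Iteration 6: 412 < 831 holds -> i = 412 * 2 + 4 = 828.
Iteration 7: 828 < 831 holds -> i = 828 * 2 + 4 = 1660.
Iteration 8: 1660 < 831 fails; recursion stops.
i values: 9, 22, 48, 100, 204, 412, 828, 1660; the maximum is 1660.

1660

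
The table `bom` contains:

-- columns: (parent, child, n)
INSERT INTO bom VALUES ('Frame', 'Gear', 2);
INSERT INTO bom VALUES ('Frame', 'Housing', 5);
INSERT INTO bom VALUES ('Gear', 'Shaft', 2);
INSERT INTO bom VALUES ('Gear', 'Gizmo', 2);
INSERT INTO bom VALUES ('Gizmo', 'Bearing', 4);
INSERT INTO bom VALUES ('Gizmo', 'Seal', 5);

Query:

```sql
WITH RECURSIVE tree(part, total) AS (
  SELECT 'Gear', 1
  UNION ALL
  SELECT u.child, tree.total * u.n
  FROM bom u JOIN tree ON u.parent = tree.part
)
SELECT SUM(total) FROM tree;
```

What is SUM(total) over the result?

23

Base: (Gear, total=1).
Iteration 1: components of {Gear} -> Gizmo = 1*2 = 2, Shaft = 1*2 = 2.
Iteration 2: components of {Gizmo,Shaft} -> Bearing = 2*4 = 8, Seal = 2*5 = 10.
Iteration 3: no further components; recursion stops.
SUM(total) = 1 + 2 + 2 + 8 + 10 = 23.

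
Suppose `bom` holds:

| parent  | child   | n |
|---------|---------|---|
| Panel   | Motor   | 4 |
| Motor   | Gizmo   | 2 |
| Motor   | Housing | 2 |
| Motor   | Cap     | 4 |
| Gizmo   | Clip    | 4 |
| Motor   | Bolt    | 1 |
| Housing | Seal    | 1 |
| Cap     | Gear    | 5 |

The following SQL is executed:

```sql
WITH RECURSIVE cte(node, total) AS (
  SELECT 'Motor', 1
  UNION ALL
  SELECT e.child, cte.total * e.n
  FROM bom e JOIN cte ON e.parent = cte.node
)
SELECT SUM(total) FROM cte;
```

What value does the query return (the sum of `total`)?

40

Base: (Motor, total=1).
Iteration 1: components of {Motor} -> Bolt = 1*1 = 1, Cap = 1*4 = 4, Gizmo = 1*2 = 2, Housing = 1*2 = 2.
Iteration 2: components of {Bolt,Cap,Gizmo,Housing} -> Clip = 2*4 = 8, Gear = 4*5 = 20, Seal = 2*1 = 2.
Iteration 3: no further components; recursion stops.
SUM(total) = 1 + 2 + 2 + 4 + 1 + 8 + 2 + 20 = 40.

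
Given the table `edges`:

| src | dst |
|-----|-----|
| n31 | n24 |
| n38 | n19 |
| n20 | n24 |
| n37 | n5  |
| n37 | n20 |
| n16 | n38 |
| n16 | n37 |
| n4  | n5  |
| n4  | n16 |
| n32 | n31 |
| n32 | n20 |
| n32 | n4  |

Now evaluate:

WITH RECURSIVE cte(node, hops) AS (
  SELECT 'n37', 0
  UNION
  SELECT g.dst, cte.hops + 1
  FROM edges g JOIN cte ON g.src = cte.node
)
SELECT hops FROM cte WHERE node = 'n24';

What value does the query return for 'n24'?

2

Base: (n37, hops=0).
Iteration 1: edges from {n37} -> (n20, hops=1), (n5, hops=1).
Iteration 2: edges from {n20,n5} -> (n24, hops=2).
Iteration 3: no outgoing edges from {n24}; recursion stops.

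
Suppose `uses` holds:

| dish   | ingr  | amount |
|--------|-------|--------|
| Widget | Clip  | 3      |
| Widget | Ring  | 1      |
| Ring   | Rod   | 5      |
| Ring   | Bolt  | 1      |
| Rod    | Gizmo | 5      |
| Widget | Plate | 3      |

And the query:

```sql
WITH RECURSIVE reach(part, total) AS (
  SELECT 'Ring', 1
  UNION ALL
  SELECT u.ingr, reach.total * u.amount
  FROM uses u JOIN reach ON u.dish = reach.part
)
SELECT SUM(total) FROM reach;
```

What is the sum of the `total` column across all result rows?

32

Base: (Ring, total=1).
Iteration 1: components of {Ring} -> Bolt = 1*1 = 1, Rod = 1*5 = 5.
Iteration 2: components of {Bolt,Rod} -> Gizmo = 5*5 = 25.
Iteration 3: no further components; recursion stops.
SUM(total) = 1 + 5 + 1 + 25 = 32.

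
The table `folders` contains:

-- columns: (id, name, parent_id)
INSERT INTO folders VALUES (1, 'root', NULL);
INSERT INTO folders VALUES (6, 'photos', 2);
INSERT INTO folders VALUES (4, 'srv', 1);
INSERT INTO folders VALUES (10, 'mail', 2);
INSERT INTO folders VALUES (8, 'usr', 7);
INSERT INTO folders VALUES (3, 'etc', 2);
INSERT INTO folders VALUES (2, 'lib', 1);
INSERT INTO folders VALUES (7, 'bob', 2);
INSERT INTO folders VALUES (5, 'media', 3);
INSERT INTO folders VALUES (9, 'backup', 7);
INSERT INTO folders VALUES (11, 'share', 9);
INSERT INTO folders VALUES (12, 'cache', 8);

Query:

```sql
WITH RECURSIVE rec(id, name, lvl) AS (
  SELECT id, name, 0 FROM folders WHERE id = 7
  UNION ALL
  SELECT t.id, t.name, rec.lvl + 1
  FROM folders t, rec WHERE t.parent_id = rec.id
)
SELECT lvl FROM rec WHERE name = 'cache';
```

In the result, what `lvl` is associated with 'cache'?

2

Base: id=7 (bob) at lvl 0.
Iteration 1: rows with parent_id in {7} -> usr (id 8, lvl 1), backup (id 9, lvl 1).
Iteration 2: rows with parent_id in {8,9} -> share (id 11, lvl 2), cache (id 12, lvl 2).
Iteration 3: no rows with parent_id in {11,12}; recursion stops.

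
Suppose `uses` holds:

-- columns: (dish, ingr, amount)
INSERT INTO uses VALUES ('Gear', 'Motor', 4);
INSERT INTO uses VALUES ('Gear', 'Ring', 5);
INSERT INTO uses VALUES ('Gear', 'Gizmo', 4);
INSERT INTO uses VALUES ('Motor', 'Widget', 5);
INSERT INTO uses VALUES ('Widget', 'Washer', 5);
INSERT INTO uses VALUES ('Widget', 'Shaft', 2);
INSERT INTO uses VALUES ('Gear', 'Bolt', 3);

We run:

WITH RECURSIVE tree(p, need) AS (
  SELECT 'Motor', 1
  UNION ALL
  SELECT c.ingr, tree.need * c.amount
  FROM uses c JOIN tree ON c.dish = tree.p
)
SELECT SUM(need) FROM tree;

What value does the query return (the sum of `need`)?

Base: (Motor, need=1).
Iteration 1: components of {Motor} -> Widget = 1*5 = 5.
Iteration 2: components of {Widget} -> Shaft = 5*2 = 10, Washer = 5*5 = 25.
Iteration 3: no further components; recursion stops.
SUM(need) = 1 + 5 + 25 + 10 = 41.

41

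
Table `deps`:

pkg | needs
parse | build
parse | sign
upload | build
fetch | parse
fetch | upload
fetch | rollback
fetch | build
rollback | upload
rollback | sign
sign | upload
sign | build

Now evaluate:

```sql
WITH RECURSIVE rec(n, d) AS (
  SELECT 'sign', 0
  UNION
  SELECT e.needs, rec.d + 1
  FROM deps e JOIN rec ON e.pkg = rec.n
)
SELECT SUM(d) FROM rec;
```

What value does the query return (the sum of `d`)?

4

Base: (sign, d=0).
Iteration 1: edges from {sign} -> (build, d=1), (upload, d=1).
Iteration 2: edges from {build,upload} -> (build, d=2).
Iteration 3: no outgoing edges from {build}; recursion stops.
SUM(d) = 0 + 1 + 1 + 2 = 4.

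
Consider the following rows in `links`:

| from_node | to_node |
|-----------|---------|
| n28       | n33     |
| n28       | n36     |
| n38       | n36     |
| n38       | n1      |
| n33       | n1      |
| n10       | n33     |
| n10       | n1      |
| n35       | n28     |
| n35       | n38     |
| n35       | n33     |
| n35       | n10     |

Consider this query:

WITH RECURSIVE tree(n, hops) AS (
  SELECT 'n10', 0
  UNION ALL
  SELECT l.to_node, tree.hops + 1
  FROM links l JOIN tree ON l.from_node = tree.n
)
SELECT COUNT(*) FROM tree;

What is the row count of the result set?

4

Base: (n10, hops=0).
Iteration 1: edges from {n10} -> (n1, hops=1), (n33, hops=1).
Iteration 2: edges from {n1,n33} -> (n1, hops=2).
Iteration 3: no outgoing edges from {n1}; recursion stops.
Total rows emitted: 4.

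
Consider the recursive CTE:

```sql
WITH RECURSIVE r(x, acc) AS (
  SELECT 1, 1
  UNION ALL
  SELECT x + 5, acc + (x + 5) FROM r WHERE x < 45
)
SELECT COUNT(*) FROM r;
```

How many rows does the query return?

10

Base: x=1, acc=1.
Iteration 1: 1 < 45 holds -> x = 1 + 5 = 6, acc = 1 + 6 = 7.
Iteration 2: 6 < 45 holds -> x = 6 + 5 = 11, acc = 7 + 11 = 18.
Iteration 3: 11 < 45 holds -> x = 11 + 5 = 16, acc = 18 + 16 = 34.
Iteration 4: 16 < 45 holds -> x = 16 + 5 = 21, acc = 34 + 21 = 55.
Iteration 5: 21 < 45 holds -> x = 21 + 5 = 26, acc = 55 + 26 = 81.
Iteration 6: 26 < 45 holds -> x = 26 + 5 = 31, acc = 81 + 31 = 112.
Iteration 7: 31 < 45 holds -> x = 31 + 5 = 36, acc = 112 + 36 = 148.
Iteration 8: 36 < 45 holds -> x = 36 + 5 = 41, acc = 148 + 41 = 189.
Iteration 9: 41 < 45 holds -> x = 41 + 5 = 46, acc = 189 + 46 = 235.
Iteration 10: 46 < 45 fails; recursion stops.
Total rows emitted: 10.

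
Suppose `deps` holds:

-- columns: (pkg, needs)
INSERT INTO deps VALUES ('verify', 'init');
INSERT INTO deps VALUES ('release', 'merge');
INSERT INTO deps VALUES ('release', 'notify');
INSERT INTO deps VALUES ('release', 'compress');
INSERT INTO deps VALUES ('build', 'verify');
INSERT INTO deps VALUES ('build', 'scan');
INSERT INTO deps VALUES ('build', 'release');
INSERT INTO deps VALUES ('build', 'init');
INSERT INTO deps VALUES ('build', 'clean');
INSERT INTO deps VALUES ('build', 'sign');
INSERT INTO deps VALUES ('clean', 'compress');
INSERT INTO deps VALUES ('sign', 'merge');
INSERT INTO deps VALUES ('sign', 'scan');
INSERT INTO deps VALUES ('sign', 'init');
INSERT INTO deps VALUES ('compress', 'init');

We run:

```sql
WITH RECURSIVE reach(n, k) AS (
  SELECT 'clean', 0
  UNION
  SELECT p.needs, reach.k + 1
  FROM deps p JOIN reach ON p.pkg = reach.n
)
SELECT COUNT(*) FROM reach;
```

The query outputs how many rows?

Base: (clean, k=0).
Iteration 1: edges from {clean} -> (compress, k=1).
Iteration 2: edges from {compress} -> (init, k=2).
Iteration 3: no outgoing edges from {init}; recursion stops.
Total rows emitted: 3.

3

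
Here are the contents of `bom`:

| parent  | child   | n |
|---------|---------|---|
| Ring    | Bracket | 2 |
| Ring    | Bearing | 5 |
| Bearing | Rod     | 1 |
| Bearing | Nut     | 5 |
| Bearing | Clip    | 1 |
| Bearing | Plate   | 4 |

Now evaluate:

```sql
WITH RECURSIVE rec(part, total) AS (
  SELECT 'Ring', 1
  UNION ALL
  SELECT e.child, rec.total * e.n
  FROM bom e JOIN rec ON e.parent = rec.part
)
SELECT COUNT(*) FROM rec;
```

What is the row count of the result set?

7

Base: (Ring, total=1).
Iteration 1: components of {Ring} -> Bearing = 1*5 = 5, Bracket = 1*2 = 2.
Iteration 2: components of {Bearing,Bracket} -> Clip = 5*1 = 5, Nut = 5*5 = 25, Plate = 5*4 = 20, Rod = 5*1 = 5.
Iteration 3: no further components; recursion stops.
Total rows emitted: 7.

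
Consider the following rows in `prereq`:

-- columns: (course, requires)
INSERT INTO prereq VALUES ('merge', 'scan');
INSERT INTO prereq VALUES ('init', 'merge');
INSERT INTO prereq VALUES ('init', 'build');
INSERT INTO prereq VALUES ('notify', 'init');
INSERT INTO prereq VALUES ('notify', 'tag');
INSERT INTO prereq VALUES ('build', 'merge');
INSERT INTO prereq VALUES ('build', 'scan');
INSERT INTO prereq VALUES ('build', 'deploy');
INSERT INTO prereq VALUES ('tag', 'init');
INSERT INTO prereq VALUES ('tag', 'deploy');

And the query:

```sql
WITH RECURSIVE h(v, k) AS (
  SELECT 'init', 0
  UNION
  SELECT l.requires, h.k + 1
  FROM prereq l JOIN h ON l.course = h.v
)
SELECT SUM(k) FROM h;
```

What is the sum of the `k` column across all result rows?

Base: (init, k=0).
Iteration 1: edges from {init} -> (build, k=1), (merge, k=1).
Iteration 2: edges from {build,merge} -> (deploy, k=2), (merge, k=2), (scan, k=2). [UNION drops 1 duplicate row(s)]
Iteration 3: edges from {deploy,merge,scan} -> (scan, k=3).
Iteration 4: no outgoing edges from {scan}; recursion stops.
SUM(k) = 0 + 1 + 1 + 2 + 2 + 2 + 3 = 11.

11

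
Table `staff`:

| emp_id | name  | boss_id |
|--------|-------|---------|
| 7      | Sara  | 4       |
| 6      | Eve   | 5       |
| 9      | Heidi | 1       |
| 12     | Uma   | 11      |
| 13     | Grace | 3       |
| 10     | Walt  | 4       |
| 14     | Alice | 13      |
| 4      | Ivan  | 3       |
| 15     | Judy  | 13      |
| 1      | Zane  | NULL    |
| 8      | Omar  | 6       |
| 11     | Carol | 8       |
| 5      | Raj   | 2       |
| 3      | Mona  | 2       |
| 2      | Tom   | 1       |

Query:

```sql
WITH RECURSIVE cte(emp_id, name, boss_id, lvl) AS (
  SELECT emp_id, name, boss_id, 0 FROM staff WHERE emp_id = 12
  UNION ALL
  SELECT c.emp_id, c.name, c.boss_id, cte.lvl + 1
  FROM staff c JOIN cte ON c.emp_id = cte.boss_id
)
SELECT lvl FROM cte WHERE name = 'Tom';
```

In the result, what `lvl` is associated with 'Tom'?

Base: emp_id=12 (Uma), boss_id=11, lvl 0.
Iteration 1: join on emp_id=11 -> Carol (id 11, boss_id=8, lvl 1).
Iteration 2: join on emp_id=8 -> Omar (id 8, boss_id=6, lvl 2).
Iteration 3: join on emp_id=6 -> Eve (id 6, boss_id=5, lvl 3).
Iteration 4: join on emp_id=5 -> Raj (id 5, boss_id=2, lvl 4).
Iteration 5: join on emp_id=2 -> Tom (id 2, boss_id=1, lvl 5).
Iteration 6: join on emp_id=1 -> Zane (id 1, boss_id=NULL, lvl 6).
Iteration 7: boss_id is NULL; no match; recursion stops.

5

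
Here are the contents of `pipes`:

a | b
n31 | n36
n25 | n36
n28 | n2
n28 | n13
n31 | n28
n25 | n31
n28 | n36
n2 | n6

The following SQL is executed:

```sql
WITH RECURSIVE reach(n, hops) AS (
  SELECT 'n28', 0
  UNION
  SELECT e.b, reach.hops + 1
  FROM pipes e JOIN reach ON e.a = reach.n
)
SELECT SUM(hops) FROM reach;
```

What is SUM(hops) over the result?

Base: (n28, hops=0).
Iteration 1: edges from {n28} -> (n13, hops=1), (n2, hops=1), (n36, hops=1).
Iteration 2: edges from {n13,n2,n36} -> (n6, hops=2).
Iteration 3: no outgoing edges from {n6}; recursion stops.
SUM(hops) = 0 + 1 + 1 + 1 + 2 = 5.

5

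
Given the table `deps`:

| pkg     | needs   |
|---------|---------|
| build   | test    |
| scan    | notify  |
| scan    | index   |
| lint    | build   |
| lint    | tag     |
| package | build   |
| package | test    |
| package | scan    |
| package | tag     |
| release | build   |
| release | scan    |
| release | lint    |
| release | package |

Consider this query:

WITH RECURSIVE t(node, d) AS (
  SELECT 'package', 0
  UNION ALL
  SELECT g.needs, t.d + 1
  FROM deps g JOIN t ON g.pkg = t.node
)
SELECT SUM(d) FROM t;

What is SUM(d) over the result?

10

Base: (package, d=0).
Iteration 1: edges from {package} -> (build, d=1), (scan, d=1), (tag, d=1), (test, d=1).
Iteration 2: edges from {build,scan,tag,test} -> (index, d=2), (notify, d=2), (test, d=2).
Iteration 3: no outgoing edges from {index,notify,test}; recursion stops.
SUM(d) = 0 + 1 + 1 + 1 + 1 + 2 + 2 + 2 = 10.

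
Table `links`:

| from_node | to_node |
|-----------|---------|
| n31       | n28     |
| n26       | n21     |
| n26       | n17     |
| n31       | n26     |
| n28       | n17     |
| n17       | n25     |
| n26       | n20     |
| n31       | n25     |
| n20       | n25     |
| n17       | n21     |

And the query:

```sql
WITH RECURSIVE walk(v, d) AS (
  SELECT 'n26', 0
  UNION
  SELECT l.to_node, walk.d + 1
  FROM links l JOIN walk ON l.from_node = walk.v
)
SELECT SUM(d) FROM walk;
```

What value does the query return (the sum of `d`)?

7

Base: (n26, d=0).
Iteration 1: edges from {n26} -> (n17, d=1), (n20, d=1), (n21, d=1).
Iteration 2: edges from {n17,n20,n21} -> (n21, d=2), (n25, d=2). [UNION drops 1 duplicate row(s)]
Iteration 3: no outgoing edges from {n21,n25}; recursion stops.
SUM(d) = 0 + 1 + 1 + 1 + 2 + 2 = 7.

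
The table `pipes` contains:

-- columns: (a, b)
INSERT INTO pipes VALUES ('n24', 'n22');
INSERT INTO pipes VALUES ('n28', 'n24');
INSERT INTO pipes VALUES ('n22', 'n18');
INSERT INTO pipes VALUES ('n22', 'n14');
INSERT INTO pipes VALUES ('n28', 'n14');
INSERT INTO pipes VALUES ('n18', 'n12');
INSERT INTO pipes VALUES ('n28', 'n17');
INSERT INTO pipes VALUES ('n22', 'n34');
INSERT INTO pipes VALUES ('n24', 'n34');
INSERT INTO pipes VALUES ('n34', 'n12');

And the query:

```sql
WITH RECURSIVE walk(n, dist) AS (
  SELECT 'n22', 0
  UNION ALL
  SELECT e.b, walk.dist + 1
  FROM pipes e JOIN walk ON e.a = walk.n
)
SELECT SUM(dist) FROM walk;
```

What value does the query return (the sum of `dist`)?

Base: (n22, dist=0).
Iteration 1: edges from {n22} -> (n14, dist=1), (n18, dist=1), (n34, dist=1).
Iteration 2: edges from {n14,n18,n34} -> (n12, dist=2) x2. [UNION ALL keeps all 2 new rows, including repeats]
Iteration 3: no outgoing edges from {n12}; recursion stops.
SUM(dist) = 0 + 1 + 1 + 1 + 2 + 2 = 7.

7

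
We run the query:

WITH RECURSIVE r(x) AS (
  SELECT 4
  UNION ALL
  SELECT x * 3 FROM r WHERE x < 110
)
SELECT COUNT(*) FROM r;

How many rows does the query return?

5

Base: x=4.
Iteration 1: 4 < 110 holds -> x = 4 * 3 = 12.
Iteration 2: 12 < 110 holds -> x = 12 * 3 = 36.
Iteration 3: 36 < 110 holds -> x = 36 * 3 = 108.
Iteration 4: 108 < 110 holds -> x = 108 * 3 = 324.
Iteration 5: 324 < 110 fails; recursion stops.
Total rows emitted: 5.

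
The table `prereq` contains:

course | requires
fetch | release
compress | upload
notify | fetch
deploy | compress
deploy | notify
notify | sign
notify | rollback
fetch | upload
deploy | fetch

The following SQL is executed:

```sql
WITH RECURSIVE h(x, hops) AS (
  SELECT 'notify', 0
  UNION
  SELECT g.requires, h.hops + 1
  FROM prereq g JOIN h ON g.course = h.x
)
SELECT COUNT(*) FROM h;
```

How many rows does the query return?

6

Base: (notify, hops=0).
Iteration 1: edges from {notify} -> (fetch, hops=1), (rollback, hops=1), (sign, hops=1).
Iteration 2: edges from {fetch,rollback,sign} -> (release, hops=2), (upload, hops=2).
Iteration 3: no outgoing edges from {release,upload}; recursion stops.
Total rows emitted: 6.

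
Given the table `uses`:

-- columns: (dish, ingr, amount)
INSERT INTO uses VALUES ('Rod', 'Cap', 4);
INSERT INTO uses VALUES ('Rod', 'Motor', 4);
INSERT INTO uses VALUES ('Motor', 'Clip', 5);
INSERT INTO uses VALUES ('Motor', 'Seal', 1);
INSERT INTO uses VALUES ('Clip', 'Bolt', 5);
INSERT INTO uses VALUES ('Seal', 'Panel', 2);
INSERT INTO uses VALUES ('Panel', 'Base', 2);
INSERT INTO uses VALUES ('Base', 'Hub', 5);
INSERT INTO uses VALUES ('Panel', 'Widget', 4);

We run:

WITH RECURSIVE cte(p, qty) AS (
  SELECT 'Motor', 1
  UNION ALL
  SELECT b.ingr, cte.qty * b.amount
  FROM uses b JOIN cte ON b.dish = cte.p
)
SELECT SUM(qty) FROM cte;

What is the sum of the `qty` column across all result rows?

66

Base: (Motor, qty=1).
Iteration 1: components of {Motor} -> Clip = 1*5 = 5, Seal = 1*1 = 1.
Iteration 2: components of {Clip,Seal} -> Bolt = 5*5 = 25, Panel = 1*2 = 2.
Iteration 3: components of {Bolt,Panel} -> Base = 2*2 = 4, Widget = 2*4 = 8.
Iteration 4: components of {Base,Widget} -> Hub = 4*5 = 20.
Iteration 5: no further components; recursion stops.
SUM(qty) = 1 + 5 + 1 + 25 + 2 + 4 + 8 + 20 = 66.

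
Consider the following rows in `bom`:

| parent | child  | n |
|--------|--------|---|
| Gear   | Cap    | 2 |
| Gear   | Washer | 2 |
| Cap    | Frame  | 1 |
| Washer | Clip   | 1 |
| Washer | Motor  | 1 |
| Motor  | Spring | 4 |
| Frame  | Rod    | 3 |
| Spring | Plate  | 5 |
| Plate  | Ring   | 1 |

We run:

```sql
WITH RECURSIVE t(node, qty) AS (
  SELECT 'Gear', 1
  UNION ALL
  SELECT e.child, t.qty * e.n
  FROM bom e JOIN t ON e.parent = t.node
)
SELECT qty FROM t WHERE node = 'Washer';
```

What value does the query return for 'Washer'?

Base: (Gear, qty=1).
Iteration 1: components of {Gear} -> Cap = 1*2 = 2, Washer = 1*2 = 2.
Iteration 2: components of {Cap,Washer} -> Clip = 2*1 = 2, Frame = 2*1 = 2, Motor = 2*1 = 2.
Iteration 3: components of {Clip,Frame,Motor} -> Rod = 2*3 = 6, Spring = 2*4 = 8.
Iteration 4: components of {Rod,Spring} -> Plate = 8*5 = 40.
Iteration 5: components of {Plate} -> Ring = 40*1 = 40.
Iteration 6: no further components; recursion stops.

2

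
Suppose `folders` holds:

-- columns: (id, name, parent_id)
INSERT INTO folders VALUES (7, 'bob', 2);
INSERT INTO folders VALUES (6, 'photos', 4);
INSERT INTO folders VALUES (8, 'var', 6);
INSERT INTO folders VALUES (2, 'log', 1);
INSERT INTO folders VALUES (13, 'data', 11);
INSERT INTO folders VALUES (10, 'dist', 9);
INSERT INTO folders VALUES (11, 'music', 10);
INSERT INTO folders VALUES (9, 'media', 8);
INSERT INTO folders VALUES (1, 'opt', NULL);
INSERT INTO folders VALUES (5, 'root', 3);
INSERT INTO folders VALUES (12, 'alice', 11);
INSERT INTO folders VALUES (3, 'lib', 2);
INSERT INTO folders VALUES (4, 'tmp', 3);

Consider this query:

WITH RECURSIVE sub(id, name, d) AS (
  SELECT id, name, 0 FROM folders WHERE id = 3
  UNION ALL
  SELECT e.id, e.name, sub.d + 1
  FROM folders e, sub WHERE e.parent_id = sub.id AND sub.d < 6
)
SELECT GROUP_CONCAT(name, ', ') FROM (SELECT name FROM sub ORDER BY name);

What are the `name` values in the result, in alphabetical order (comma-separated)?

dist, lib, media, music, photos, root, tmp, var

Base: id=3 (lib) at d 0.
Iteration 1: rows with parent_id in {3} -> tmp (id 4, d 1), root (id 5, d 1).
Iteration 2: rows with parent_id in {4,5} -> photos (id 6, d 2).
Iteration 3: rows with parent_id in {6} -> var (id 8, d 3).
Iteration 4: rows with parent_id in {8} -> media (id 9, d 4).
Iteration 5: rows with parent_id in {9} -> dist (id 10, d 5).
Iteration 6: rows with parent_id in {10} -> music (id 11, d 6).
Iteration 7: d < 6 fails for all current rows; recursion stops.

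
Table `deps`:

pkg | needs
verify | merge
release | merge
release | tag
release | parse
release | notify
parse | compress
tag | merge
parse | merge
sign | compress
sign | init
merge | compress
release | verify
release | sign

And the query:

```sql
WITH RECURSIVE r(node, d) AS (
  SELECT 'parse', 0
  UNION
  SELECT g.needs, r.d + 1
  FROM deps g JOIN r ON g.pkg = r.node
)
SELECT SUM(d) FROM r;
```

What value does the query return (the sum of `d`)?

Base: (parse, d=0).
Iteration 1: edges from {parse} -> (compress, d=1), (merge, d=1).
Iteration 2: edges from {compress,merge} -> (compress, d=2).
Iteration 3: no outgoing edges from {compress}; recursion stops.
SUM(d) = 0 + 1 + 1 + 2 = 4.

4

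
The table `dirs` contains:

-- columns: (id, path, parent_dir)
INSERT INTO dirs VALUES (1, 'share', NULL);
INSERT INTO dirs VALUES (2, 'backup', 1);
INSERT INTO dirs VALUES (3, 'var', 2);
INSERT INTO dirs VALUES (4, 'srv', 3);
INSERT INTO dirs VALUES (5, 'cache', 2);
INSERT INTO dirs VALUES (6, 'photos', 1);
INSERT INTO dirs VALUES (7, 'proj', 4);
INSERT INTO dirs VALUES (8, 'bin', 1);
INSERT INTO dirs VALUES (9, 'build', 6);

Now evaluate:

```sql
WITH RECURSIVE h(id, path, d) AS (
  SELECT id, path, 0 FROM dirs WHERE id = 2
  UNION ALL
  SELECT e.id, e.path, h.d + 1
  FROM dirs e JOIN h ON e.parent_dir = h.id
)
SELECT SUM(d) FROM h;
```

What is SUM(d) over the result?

7

Base: id=2 (backup) at d 0.
Iteration 1: rows with parent_dir in {2} -> var (id 3, d 1), cache (id 5, d 1).
Iteration 2: rows with parent_dir in {3,5} -> srv (id 4, d 2).
Iteration 3: rows with parent_dir in {4} -> proj (id 7, d 3).
Iteration 4: no rows with parent_dir in {7}; recursion stops.
SUM(d) = 0 + 1 + 1 + 2 + 3 = 7.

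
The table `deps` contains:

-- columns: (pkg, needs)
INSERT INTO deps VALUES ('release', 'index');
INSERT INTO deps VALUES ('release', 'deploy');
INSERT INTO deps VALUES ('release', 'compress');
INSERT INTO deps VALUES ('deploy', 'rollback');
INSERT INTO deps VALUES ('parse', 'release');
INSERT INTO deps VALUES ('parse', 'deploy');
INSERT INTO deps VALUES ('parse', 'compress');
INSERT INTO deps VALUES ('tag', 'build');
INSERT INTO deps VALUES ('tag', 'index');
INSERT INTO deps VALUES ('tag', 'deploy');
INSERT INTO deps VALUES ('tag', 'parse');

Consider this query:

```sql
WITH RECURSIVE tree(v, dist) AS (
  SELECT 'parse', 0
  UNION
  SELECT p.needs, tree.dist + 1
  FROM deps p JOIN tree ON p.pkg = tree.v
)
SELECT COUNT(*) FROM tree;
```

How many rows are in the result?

9

Base: (parse, dist=0).
Iteration 1: edges from {parse} -> (compress, dist=1), (deploy, dist=1), (release, dist=1).
Iteration 2: edges from {compress,deploy,release} -> (compress, dist=2), (deploy, dist=2), (index, dist=2), (rollback, dist=2).
Iteration 3: edges from {compress,deploy,index,rollback} -> (rollback, dist=3).
Iteration 4: no outgoing edges from {rollback}; recursion stops.
Total rows emitted: 9.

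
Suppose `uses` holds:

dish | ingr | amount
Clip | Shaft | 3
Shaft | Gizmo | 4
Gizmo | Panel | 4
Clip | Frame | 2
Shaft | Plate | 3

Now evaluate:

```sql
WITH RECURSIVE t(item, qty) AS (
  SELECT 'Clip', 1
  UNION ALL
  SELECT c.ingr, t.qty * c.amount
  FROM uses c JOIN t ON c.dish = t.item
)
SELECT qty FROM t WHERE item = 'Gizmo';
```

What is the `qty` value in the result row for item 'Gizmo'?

Base: (Clip, qty=1).
Iteration 1: components of {Clip} -> Frame = 1*2 = 2, Shaft = 1*3 = 3.
Iteration 2: components of {Frame,Shaft} -> Gizmo = 3*4 = 12, Plate = 3*3 = 9.
Iteration 3: components of {Gizmo,Plate} -> Panel = 12*4 = 48.
Iteration 4: no further components; recursion stops.

12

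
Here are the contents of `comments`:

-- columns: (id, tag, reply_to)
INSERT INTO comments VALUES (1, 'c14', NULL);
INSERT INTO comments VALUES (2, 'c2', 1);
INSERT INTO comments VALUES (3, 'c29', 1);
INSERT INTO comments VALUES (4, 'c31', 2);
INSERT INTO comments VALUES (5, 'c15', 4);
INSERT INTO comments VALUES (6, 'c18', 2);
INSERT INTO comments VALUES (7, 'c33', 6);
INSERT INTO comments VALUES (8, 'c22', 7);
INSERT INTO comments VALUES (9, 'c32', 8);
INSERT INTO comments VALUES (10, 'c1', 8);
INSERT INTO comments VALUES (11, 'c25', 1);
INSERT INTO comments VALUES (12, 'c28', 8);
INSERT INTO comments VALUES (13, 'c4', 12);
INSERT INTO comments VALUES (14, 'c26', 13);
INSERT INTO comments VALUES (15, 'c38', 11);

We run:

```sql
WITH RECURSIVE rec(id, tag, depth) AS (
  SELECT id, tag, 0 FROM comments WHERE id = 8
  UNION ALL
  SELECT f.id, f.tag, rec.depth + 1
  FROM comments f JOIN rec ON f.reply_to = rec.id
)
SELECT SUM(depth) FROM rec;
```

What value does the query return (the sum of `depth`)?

Base: id=8 (c22) at depth 0.
Iteration 1: rows with reply_to in {8} -> c32 (id 9, depth 1), c1 (id 10, depth 1), c28 (id 12, depth 1).
Iteration 2: rows with reply_to in {9,10,12} -> c4 (id 13, depth 2).
Iteration 3: rows with reply_to in {13} -> c26 (id 14, depth 3).
Iteration 4: no rows with reply_to in {14}; recursion stops.
SUM(depth) = 0 + 1 + 1 + 1 + 2 + 3 = 8.

8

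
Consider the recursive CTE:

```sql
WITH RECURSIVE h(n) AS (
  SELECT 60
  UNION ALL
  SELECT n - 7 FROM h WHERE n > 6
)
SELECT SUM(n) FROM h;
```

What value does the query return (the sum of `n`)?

288

Base: n=60.
Iteration 1: 60 > 6 holds -> n = 60 - 7 = 53.
Iteration 2: 53 > 6 holds -> n = 53 - 7 = 46.
Iteration 3: 46 > 6 holds -> n = 46 - 7 = 39.
Iteration 4: 39 > 6 holds -> n = 39 - 7 = 32.
Iteration 5: 32 > 6 holds -> n = 32 - 7 = 25.
Iteration 6: 25 > 6 holds -> n = 25 - 7 = 18.
Iteration 7: 18 > 6 holds -> n = 18 - 7 = 11.
Iteration 8: 11 > 6 holds -> n = 11 - 7 = 4.
Iteration 9: 4 > 6 fails; recursion stops.
SUM(n) = 60 + 53 + 46 + 39 + 32 + 25 + 18 + 11 + 4 = 288.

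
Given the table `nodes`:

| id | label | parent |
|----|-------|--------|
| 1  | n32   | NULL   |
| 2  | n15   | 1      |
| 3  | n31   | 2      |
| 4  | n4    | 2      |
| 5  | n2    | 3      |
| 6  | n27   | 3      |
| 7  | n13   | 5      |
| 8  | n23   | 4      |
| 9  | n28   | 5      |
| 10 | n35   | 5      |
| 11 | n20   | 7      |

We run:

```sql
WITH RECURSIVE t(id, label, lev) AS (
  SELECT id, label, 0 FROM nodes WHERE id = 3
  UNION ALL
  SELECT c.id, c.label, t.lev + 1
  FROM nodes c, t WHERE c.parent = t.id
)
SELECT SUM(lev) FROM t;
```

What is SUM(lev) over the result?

11

Base: id=3 (n31) at lev 0.
Iteration 1: rows with parent in {3} -> n2 (id 5, lev 1), n27 (id 6, lev 1).
Iteration 2: rows with parent in {5,6} -> n13 (id 7, lev 2), n28 (id 9, lev 2), n35 (id 10, lev 2).
Iteration 3: rows with parent in {7,9,10} -> n20 (id 11, lev 3).
Iteration 4: no rows with parent in {11}; recursion stops.
SUM(lev) = 0 + 1 + 1 + 2 + 2 + 2 + 3 = 11.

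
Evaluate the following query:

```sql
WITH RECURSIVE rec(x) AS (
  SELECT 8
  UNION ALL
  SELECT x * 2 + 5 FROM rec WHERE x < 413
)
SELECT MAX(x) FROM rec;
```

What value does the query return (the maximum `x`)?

827

Base: x=8.
Iteration 1: 8 < 413 holds -> x = 8 * 2 + 5 = 21.
Iteration 2: 21 < 413 holds -> x = 21 * 2 + 5 = 47.
Iteration 3: 47 < 413 holds -> x = 47 * 2 + 5 = 99.
Iteration 4: 99 < 413 holds -> x = 99 * 2 + 5 = 203.
Iteration 5: 203 < 413 holds -> x = 203 * 2 + 5 = 411.
Iteration 6: 411 < 413 holds -> x = 411 * 2 + 5 = 827.
Iteration 7: 827 < 413 fails; recursion stops.
x values: 8, 21, 47, 99, 203, 411, 827; the maximum is 827.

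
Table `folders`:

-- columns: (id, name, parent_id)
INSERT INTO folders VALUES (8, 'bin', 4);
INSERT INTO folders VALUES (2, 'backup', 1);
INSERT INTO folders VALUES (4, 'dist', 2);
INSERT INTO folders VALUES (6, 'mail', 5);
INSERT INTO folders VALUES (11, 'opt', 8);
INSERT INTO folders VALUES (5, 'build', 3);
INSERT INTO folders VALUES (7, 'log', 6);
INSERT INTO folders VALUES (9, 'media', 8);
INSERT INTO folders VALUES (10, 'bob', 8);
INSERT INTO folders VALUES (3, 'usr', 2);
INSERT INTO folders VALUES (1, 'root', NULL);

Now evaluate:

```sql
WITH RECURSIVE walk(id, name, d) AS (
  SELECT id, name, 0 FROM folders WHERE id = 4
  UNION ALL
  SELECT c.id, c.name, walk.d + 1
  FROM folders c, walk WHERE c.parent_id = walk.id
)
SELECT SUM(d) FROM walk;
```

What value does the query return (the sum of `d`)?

Base: id=4 (dist) at d 0.
Iteration 1: rows with parent_id in {4} -> bin (id 8, d 1).
Iteration 2: rows with parent_id in {8} -> media (id 9, d 2), bob (id 10, d 2), opt (id 11, d 2).
Iteration 3: no rows with parent_id in {9,10,11}; recursion stops.
SUM(d) = 0 + 1 + 2 + 2 + 2 = 7.

7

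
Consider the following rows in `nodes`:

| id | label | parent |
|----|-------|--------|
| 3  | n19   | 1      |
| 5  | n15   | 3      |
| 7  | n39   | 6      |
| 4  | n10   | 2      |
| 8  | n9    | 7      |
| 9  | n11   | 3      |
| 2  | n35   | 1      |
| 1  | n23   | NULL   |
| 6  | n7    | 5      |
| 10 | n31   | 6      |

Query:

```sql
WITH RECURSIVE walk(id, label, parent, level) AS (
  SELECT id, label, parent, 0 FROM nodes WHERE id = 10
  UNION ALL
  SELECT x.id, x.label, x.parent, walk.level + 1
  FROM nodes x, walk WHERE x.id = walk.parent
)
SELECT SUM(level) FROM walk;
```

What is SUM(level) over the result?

Base: id=10 (n31), parent=6, level 0.
Iteration 1: join on id=6 -> n7 (id 6, parent=5, level 1).
Iteration 2: join on id=5 -> n15 (id 5, parent=3, level 2).
Iteration 3: join on id=3 -> n19 (id 3, parent=1, level 3).
Iteration 4: join on id=1 -> n23 (id 1, parent=NULL, level 4).
Iteration 5: parent is NULL; no match; recursion stops.
SUM(level) = 0 + 1 + 2 + 3 + 4 = 10.

10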